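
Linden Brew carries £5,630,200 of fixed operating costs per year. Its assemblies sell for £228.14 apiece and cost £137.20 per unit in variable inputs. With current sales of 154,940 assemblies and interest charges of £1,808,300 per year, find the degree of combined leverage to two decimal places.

2.12

Total contribution margin = 154,940 × £90.94 = £14,090,243.60.
EBIT = £14,090,243.60 − £5,630,200 = £8,460,043.60. Interest = £1,808,300.00, so EBIT − I = £6,651,743.60.
DCL = contribution ÷ (EBIT − I) = £14,090,243.60 ÷ £6,651,743.60 = 2.1183.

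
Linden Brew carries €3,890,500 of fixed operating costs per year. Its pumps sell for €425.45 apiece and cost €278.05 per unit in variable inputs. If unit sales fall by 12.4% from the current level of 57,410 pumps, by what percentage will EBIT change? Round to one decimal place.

-23.0%

Contribution at this volume is 57,410 × €147.40 = €8,462,234.00.
Operating income = contribution − fixed costs = €8,462,234.00 − €3,890,500 = €4,571,734.00.
Degree of operating leverage = €8,462,234.00 / €4,571,734.00 = 1.8510.
%ΔEBIT = DOL × %ΔSales = 1.8510 × -12.4% = -23.0%.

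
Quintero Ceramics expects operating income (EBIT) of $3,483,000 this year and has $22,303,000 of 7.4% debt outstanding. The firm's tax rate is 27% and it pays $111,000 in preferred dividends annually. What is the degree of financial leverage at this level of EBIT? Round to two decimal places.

Interest = $1,650,422.00.
Pre-tax preferred-dividend burden = $111,000 ÷ (1 − 0.27) = $152,054.79.
DFL = EBIT ÷ [EBIT − I − D_p/(1−t)] = $3,483,000 ÷ [$3,483,000 − $1,650,422.00 − $152,054.79] = $3,483,000 ÷ $1,680,523.21 = 2.0726.

2.07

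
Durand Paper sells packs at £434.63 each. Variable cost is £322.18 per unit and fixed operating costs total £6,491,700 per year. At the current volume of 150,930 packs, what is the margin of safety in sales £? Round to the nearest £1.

Each unit contributes £434.63 − £322.18 = £112.45. Break-even units = £6,491,700 ÷ £112.45 = 57,729.66; break-even revenue = 57,729.66 × £434.63 = £25,091,041.09.
Actual sales revenue = 150,930 × £434.63 = £65,598,705.90.
Margin of safety = £65,598,705.90 − £25,091,041.09 = £40,507,665.

£40,507,665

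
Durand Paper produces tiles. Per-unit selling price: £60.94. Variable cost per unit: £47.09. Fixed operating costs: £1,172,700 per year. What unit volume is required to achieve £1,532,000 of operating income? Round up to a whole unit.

Each unit contributes £60.94 − £47.09 = £13.85.
Need Q such that Q × £13.85 − £1,172,700 = £1,532,000, i.e. Q = £2,704,700 / £13.85 = 195,285.20 → 195,286.

195,286 tiles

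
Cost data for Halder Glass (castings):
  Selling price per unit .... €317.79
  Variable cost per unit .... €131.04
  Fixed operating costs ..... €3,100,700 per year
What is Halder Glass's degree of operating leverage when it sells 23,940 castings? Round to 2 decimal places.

Contribution at this volume is 23,940 × €186.75 = €4,470,795.00.
Operating income = contribution − fixed costs = €4,470,795.00 − €3,100,700 = €1,370,095.00.
DOL = contribution ÷ EBIT = €4,470,795.00 ÷ €1,370,095.00 = 3.2631.

3.26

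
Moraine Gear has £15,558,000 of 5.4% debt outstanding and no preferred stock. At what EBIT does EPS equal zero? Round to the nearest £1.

£840,132

Annual interest = 5.4% × £15,558,000 = £840,132.00.
With no preferred dividends, EPS = 0 when EBIT exactly covers interest, so the financial break-even EBIT is £840,132.00.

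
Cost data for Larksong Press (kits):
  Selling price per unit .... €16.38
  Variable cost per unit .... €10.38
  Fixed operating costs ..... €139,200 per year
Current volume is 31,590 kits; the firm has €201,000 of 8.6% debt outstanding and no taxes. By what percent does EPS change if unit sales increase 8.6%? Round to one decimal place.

+49.3%

At 31,590 units, contribution = 31,590 × €6.00 = €189,540.00.
Subtracting fixed costs: EBIT = €189,540.00 − €139,200 = €50,340.00.
Interest = €17,286.00, so EBIT − I = €33,054.00.
Degree of combined leverage = contribution ÷ (EBIT − I) = €189,540.00 ÷ €33,054.00 = 5.7343.
%ΔEPS = DCL × %ΔSales = 5.7343 × +8.6% = +49.3%.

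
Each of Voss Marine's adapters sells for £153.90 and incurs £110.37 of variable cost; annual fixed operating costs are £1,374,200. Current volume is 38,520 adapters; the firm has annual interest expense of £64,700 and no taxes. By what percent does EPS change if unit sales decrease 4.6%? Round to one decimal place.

-32.4%

Total contribution margin = 38,520 × £43.53 = £1,676,775.60.
EBIT = £1,676,775.60 − £1,374,200 = £302,575.60.
Interest = £64,700.00, so EBIT − I = £237,875.60.
DCL = total CM / (EBIT − I) = £1,676,775.60 / £237,875.60 = 7.0490.
%ΔEPS = DCL × %ΔSales = 7.0490 × -4.6% = -32.4%.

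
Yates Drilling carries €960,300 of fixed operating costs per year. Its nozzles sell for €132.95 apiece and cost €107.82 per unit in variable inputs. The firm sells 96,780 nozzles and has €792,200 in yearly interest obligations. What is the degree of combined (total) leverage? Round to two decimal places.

At 96,780 units, contribution = 96,780 × €25.13 = €2,432,081.40.
EBIT = €2,432,081.40 − €960,300 = €1,471,781.40. Interest = €792,200.00, so EBIT − I = €679,581.40.
Degree of total leverage = total CM / (EBIT − interest) = €2,432,081.40 / €679,581.40 = 3.5788.

3.58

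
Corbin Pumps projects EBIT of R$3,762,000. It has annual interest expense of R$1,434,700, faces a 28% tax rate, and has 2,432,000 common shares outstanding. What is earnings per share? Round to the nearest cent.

R$0.69

Pre-tax income = R$3,762,000 − R$1,434,700.00 = R$2,327,300.00.
Net income = R$2,327,300.00 × (1 − 0.28) = R$1,675,656.00.
Per share: R$1,675,656.00 / 2,432,000 shares = R$0.69.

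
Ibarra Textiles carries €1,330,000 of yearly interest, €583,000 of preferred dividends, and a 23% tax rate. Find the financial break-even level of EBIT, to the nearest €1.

€2,087,143

Grossing the preferred dividend up to pre-tax terms: €583,000 / (1 − 0.23) = €757,142.86.
EPS = 0 when EBIT covers interest plus the pre-tax preferred burden: €1,330,000 + €757,142.86 = €2,087,142.86.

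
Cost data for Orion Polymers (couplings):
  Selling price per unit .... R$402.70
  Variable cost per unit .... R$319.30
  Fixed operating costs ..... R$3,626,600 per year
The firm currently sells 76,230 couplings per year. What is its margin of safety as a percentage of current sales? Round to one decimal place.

Contribution margin per unit = R$402.70 − R$319.30 = R$83.40. Break-even units = R$3,626,600 ÷ R$83.40 = 43,484.41; break-even revenue = 43,484.41 × R$402.70 = R$17,511,172.90.
Current sales = 76,230 × R$402.70 = R$30,697,821.00.
Margin of safety = (R$30,697,821.00 − R$17,511,172.90) ÷ R$30,697,821.00 = 43.0%.

43.0%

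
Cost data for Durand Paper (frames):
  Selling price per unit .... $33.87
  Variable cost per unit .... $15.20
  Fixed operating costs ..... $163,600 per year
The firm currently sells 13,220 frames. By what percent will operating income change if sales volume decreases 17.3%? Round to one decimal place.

Total contribution margin = 13,220 × $18.67 = $246,817.40.
Operating income = contribution − fixed costs = $246,817.40 − $163,600 = $83,217.40.
DOL = contribution ÷ EBIT = $246,817.40 ÷ $83,217.40 = 2.9659.
%ΔEBIT = DOL × %ΔSales = 2.9659 × -17.3% = -51.3%.

-51.3%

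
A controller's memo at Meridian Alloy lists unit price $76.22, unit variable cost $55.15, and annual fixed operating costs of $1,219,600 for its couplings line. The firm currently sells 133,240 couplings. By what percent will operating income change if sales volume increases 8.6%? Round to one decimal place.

At 133,240 units, contribution = 133,240 × $21.07 = $2,807,366.80.
Operating income = contribution − fixed costs = $2,807,366.80 − $1,219,600 = $1,587,766.80.
So DOL = total CM / EBIT = $2,807,366.80 / $1,587,766.80 = 1.7681.
So EBIT moves 1.7681 × (+8.6%) = +15.2%.

+15.2%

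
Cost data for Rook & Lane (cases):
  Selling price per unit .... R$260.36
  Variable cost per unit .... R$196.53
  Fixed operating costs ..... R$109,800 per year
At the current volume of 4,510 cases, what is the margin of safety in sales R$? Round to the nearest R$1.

Each unit contributes R$260.36 − R$196.53 = R$63.83. Break-even units = R$109,800 ÷ R$63.83 = 1,720.19; break-even revenue = 1,720.19 × R$260.36 = R$447,869.78.
Current sales = 4,510 × R$260.36 = R$1,174,223.60.
Margin of safety = R$1,174,223.60 − R$447,869.78 = R$726,354.

R$726,354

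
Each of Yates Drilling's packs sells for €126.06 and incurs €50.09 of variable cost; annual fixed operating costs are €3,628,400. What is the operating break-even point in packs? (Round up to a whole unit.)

Contribution margin per unit = €126.06 − €50.09 = €75.97.
Break-even Q = €3,628,400 / €75.97 = 47,760.96 → 47,761 packs.

47,761 packs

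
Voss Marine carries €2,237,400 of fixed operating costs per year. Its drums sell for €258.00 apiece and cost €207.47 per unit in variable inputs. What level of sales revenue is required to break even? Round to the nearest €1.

€11,423,891

Contribution margin per unit = €258.00 − €207.47 = €50.53, a CM ratio of €50.53 ÷ €258.00 = 0.1959.
Break-even revenue = fixed costs × price ÷ CM = €2,237,400 × €258.00 ÷ €50.53 = €11,423,891.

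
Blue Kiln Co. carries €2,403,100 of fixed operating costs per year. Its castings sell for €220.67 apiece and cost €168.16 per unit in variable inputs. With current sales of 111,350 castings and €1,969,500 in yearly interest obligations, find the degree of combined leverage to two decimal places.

3.97

At 111,350 units, contribution = 111,350 × €52.51 = €5,846,988.50.
Operating income = contribution − fixed costs = €5,846,988.50 − €2,403,100 = €3,443,888.50. Interest = €1,969,500.00, so EBIT − I = €1,474,388.50.
DCL = contribution ÷ (EBIT − I) = €5,846,988.50 ÷ €1,474,388.50 = 3.9657.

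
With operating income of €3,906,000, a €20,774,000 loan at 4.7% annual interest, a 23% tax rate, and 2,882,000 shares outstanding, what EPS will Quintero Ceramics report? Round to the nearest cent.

Pre-tax income = €3,906,000 − €976,378.00 = €2,929,622.00.
Net income = €2,929,622.00 × (1 − 0.23) = €2,255,808.94.
Per share: €2,255,808.94 / 2,882,000 shares = €0.78.

€0.78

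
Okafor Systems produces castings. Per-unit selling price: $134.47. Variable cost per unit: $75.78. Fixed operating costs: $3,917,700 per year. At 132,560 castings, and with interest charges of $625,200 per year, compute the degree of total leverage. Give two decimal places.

Total contribution margin = 132,560 × $58.69 = $7,779,946.40.
EBIT = $7,779,946.40 − $3,917,700 = $3,862,246.40. Interest = $625,200.00.
DOL = $7,779,946.40 ÷ $3,862,246.40 = 2.0144; DFL = $3,862,246.40 ÷ $3,237,046.40 = 1.1931.
DCL = DOL × DFL = 2.0144 × 1.1931 = 2.4034.

2.40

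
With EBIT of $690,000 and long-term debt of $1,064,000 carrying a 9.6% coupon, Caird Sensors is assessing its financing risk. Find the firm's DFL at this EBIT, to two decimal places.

Annual interest charges come to $102,144.00.
DFL = EBIT ÷ (EBIT − I) = $690,000 ÷ ($690,000 − $102,144.00) = $690,000 ÷ $587,856.00 = 1.1738.

1.17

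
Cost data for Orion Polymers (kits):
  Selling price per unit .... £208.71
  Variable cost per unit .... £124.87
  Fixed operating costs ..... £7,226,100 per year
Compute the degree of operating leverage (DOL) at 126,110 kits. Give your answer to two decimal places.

3.16

Total contribution margin = 126,110 × £83.84 = £10,573,062.40.
EBIT = £10,573,062.40 − £7,226,100 = £3,346,962.40.
DOL = contribution ÷ EBIT = £10,573,062.40 ÷ £3,346,962.40 = 3.1590.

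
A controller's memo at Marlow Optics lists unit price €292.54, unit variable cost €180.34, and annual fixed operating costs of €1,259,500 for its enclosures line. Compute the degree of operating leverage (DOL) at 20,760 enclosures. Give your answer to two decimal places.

Total contribution margin = 20,760 × €112.20 = €2,329,272.00.
EBIT = €2,329,272.00 − €1,259,500 = €1,069,772.00.
Degree of operating leverage = €2,329,272.00 / €1,069,772.00 = 2.1774.

2.18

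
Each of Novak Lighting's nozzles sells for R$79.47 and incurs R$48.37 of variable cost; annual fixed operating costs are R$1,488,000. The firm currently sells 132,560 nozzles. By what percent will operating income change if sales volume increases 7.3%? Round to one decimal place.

Total contribution margin = 132,560 × R$31.10 = R$4,122,616.00.
Subtracting fixed costs: EBIT = R$4,122,616.00 − R$1,488,000 = R$2,634,616.00.
DOL = contribution ÷ EBIT = R$4,122,616.00 ÷ R$2,634,616.00 = 1.5648.
%ΔEBIT = DOL × %ΔSales = 1.5648 × +7.3% = +11.4%.

+11.4%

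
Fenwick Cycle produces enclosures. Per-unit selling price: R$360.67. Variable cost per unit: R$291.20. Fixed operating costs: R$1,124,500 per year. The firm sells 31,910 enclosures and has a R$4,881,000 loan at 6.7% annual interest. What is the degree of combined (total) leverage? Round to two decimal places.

2.90

Contribution at this volume is 31,910 × R$69.47 = R$2,216,787.70.
EBIT = R$2,216,787.70 − R$1,124,500 = R$1,092,287.70. Interest = R$327,027.00.
DOL = R$2,216,787.70 ÷ R$1,092,287.70 = 2.0295; DFL = R$1,092,287.70 ÷ R$765,260.70 = 1.4273.
Combined leverage = 2.0295 × 1.4273 = 2.8967.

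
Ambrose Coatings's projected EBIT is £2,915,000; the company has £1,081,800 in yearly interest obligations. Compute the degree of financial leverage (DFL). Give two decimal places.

Annual interest charges come to £1,081,800.00.
Degree of financial leverage = EBIT / (EBIT − interest) = £2,915,000 / £1,833,200.00 = 1.5901.

1.59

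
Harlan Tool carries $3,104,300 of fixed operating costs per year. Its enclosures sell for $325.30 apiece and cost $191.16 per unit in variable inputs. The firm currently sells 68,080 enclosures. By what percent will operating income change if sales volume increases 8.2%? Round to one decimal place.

+12.4%

Total contribution margin = 68,080 × $134.14 = $9,132,251.20.
Subtracting fixed costs: EBIT = $9,132,251.20 − $3,104,300 = $6,027,951.20.
Degree of operating leverage = $9,132,251.20 / $6,027,951.20 = 1.5150.
%ΔEBIT = DOL × %ΔSales = 1.5150 × +8.2% = +12.4%.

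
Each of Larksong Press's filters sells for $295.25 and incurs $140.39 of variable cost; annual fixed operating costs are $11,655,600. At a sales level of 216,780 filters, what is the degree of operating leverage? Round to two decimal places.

Contribution at this volume is 216,780 × $154.86 = $33,570,550.80.
Subtracting fixed costs: EBIT = $33,570,550.80 − $11,655,600 = $21,914,950.80.
Degree of operating leverage = $33,570,550.80 / $21,914,950.80 = 1.5319.

1.53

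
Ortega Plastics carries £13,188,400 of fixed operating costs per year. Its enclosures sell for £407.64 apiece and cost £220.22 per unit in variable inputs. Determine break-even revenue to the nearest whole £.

£28,684,876

Contribution margin per unit = £407.64 − £220.22 = £187.42, a CM ratio of £187.42 ÷ £407.64 = 0.4598.
Break-even revenue = fixed costs × price ÷ CM = £13,188,400 × £407.64 ÷ £187.42 = £28,684,876.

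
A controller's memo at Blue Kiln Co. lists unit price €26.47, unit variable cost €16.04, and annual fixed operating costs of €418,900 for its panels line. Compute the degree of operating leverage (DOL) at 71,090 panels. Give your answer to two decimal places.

At 71,090 units, contribution = 71,090 × €10.43 = €741,468.70.
EBIT = €741,468.70 − €418,900 = €322,568.70.
So DOL = total CM / EBIT = €741,468.70 / €322,568.70 = 2.2986.

2.30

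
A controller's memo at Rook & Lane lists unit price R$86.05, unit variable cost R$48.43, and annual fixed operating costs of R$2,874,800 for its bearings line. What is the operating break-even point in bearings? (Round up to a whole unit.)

76,417 bearings

Each unit contributes R$86.05 − R$48.43 = R$37.62.
Units to break even: R$2,874,800 ÷ R$37.62 = 76,416.80, rounded up to 76,417.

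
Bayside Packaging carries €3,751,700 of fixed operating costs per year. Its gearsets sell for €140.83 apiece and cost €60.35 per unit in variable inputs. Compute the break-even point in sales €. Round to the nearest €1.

Contribution margin per unit = €140.83 − €60.35 = €80.48, a CM ratio of €80.48 ÷ €140.83 = 0.5715.
Break-even revenue = fixed costs × price ÷ CM = €3,751,700 × €140.83 ÷ €80.48 = €6,565,009.

€6,565,009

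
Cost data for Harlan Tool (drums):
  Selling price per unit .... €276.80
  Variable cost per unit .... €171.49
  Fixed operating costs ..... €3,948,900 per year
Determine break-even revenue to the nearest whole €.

€10,379,409

CM per unit = €276.80 − €171.49 = €105.31; CM ratio = €105.31 / €276.80 = 0.3805.
Break-even revenue = fixed costs × price ÷ CM = €3,948,900 × €276.80 ÷ €105.31 = €10,379,409.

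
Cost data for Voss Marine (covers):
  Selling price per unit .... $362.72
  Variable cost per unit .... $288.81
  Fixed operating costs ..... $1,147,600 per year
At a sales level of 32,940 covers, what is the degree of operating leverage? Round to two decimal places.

1.89

Total contribution margin = 32,940 × $73.91 = $2,434,595.40.
Operating income = contribution − fixed costs = $2,434,595.40 − $1,147,600 = $1,286,995.40.
Degree of operating leverage = $2,434,595.40 / $1,286,995.40 = 1.8917.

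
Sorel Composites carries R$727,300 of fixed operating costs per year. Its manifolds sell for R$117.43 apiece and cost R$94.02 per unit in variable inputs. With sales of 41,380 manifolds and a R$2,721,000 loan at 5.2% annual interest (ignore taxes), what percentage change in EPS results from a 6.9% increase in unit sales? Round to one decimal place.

Contribution at this volume is 41,380 × R$23.41 = R$968,705.80.
EBIT = R$968,705.80 − R$727,300 = R$241,405.80.
Interest = R$141,492.00, so EBIT − I = R$99,913.80.
DCL = total CM / (EBIT − I) = R$968,705.80 / R$99,913.80 = 9.6954.
%ΔEPS = DCL × %ΔSales = 9.6954 × +6.9% = +66.9%.

+66.9%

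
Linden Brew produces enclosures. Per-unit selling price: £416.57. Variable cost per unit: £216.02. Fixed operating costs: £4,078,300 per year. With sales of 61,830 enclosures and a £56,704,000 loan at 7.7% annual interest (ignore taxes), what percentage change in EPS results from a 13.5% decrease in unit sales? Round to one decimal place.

Contribution at this volume is 61,830 × £200.55 = £12,400,006.50.
EBIT = £12,400,006.50 − £4,078,300 = £8,321,706.50.
Interest = £4,366,208.00, so EBIT − I = £3,955,498.50.
DCL = total CM / (EBIT − I) = £12,400,006.50 / £3,955,498.50 = 3.1349.
%ΔEPS = DCL × %ΔSales = 3.1349 × -13.5% = -42.3%.

-42.3%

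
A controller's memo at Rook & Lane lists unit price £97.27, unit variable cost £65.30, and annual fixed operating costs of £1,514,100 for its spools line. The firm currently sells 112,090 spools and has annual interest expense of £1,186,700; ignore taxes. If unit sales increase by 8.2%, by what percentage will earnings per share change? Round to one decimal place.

+33.3%

At 112,090 units, contribution = 112,090 × £31.97 = £3,583,517.30.
EBIT = £3,583,517.30 − £1,514,100 = £2,069,417.30.
Interest = £1,186,700.00, so EBIT − I = £882,717.30.
DCL = total CM / (EBIT − I) = £3,583,517.30 / £882,717.30 = 4.0596.
EPS therefore changes by 4.0596 × (+8.2%) = +33.3%.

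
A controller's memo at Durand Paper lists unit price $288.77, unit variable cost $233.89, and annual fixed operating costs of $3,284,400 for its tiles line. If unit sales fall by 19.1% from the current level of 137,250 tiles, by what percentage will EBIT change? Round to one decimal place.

Total contribution margin = 137,250 × $54.88 = $7,532,280.00.
Operating income = contribution − fixed costs = $7,532,280.00 − $3,284,400 = $4,247,880.00.
Degree of operating leverage = $7,532,280.00 / $4,247,880.00 = 1.7732.
Operating income changes by 1.7732 × -19.1% = -33.9%.

-33.9%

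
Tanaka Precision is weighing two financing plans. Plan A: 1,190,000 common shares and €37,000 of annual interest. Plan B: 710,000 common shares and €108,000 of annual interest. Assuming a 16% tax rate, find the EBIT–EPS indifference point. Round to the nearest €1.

Set EPS_A = EPS_B: (EBIT − €37,000)(1 − 0.16) ÷ 1,190,000 = (EBIT − €108,000)(1 − 0.16) ÷ 710,000.
The (1 − t) factor cancels: (EBIT − 37,000) × 710,000 = (EBIT − 108,000) × 1,190,000.
EBIT × (1,190,000 − 710,000) = 108,000 × 1,190,000 − 37,000 × 710,000 = 102,250,000,000, so EBIT = 102,250,000,000 ÷ 480,000 = 213,020.83.

€213,021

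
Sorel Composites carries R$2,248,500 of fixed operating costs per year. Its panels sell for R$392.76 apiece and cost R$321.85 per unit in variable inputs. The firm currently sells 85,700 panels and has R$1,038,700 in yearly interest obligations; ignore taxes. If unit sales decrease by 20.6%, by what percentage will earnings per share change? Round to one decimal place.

Total contribution margin = 85,700 × R$70.91 = R$6,076,987.00.
Operating income = contribution − fixed costs = R$6,076,987.00 − R$2,248,500 = R$3,828,487.00.
Interest = R$1,038,700.00, so EBIT − I = R$2,789,787.00.
Degree of combined leverage = contribution ÷ (EBIT − I) = R$6,076,987.00 ÷ R$2,789,787.00 = 2.1783.
EPS therefore changes by 2.1783 × (-20.6%) = -44.9%.

-44.9%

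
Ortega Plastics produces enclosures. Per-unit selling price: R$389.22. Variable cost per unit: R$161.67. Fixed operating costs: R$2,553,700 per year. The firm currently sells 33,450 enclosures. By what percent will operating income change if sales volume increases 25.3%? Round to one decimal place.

+38.1%

Contribution at this volume is 33,450 × R$227.55 = R$7,611,547.50.
Subtracting fixed costs: EBIT = R$7,611,547.50 − R$2,553,700 = R$5,057,847.50.
DOL = contribution ÷ EBIT = R$7,611,547.50 ÷ R$5,057,847.50 = 1.5049.
Operating income changes by 1.5049 × +25.3% = +38.1%.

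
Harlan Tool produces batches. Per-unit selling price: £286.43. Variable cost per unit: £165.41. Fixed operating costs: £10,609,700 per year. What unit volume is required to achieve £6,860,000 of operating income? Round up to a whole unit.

144,354 batches

Unit CM = price − variable cost = £286.43 − £165.41 = £121.02.
Need Q such that Q × £121.02 − £10,609,700 = £6,860,000, i.e. Q = £17,469,700 / £121.02 = 144,353.83 → 144,354.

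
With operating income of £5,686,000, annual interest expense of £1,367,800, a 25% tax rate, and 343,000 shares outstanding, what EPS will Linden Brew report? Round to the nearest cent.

£9.44

Pre-tax income = £5,686,000 − £1,367,800.00 = £4,318,200.00.
After tax at 25%: net income = £4,318,200.00 × 0.75 = £3,238,650.00.
EPS = £3,238,650.00 ÷ 343,000 = £9.44.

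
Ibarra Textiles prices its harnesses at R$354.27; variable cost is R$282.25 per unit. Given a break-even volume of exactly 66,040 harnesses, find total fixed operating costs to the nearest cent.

R$4,756,200.80

Contribution margin per unit = R$354.27 − R$282.25 = R$72.02.
Fixed costs = break-even units × CM = 66,040 × R$72.02 = R$4,756,200.80.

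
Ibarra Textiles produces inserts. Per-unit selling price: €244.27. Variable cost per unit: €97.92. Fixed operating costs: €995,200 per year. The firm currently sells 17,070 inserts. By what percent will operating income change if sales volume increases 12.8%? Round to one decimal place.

+21.3%

Contribution at this volume is 17,070 × €146.35 = €2,498,194.50.
Operating income = contribution − fixed costs = €2,498,194.50 − €995,200 = €1,502,994.50.
Degree of operating leverage = €2,498,194.50 / €1,502,994.50 = 1.6621.
So EBIT moves 1.6621 × (+12.8%) = +21.3%.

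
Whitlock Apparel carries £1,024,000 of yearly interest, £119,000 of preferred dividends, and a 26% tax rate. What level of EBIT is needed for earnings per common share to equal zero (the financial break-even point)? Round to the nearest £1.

Grossing the preferred dividend up to pre-tax terms: £119,000 / (1 − 0.26) = £160,810.81.
Financial break-even EBIT = interest + D_p ÷ (1 − t) = £1,024,000 + £160,810.81 = £1,184,810.81.

£1,184,811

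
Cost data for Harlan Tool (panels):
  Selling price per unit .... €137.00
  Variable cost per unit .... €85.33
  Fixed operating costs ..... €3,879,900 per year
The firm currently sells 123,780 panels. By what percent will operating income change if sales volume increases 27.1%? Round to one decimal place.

+68.9%

Contribution at this volume is 123,780 × €51.67 = €6,395,712.60.
Operating income = contribution − fixed costs = €6,395,712.60 − €3,879,900 = €2,515,812.60.
Degree of operating leverage = €6,395,712.60 / €2,515,812.60 = 2.5422.
%ΔEBIT = DOL × %ΔSales = 2.5422 × +27.1% = +68.9%.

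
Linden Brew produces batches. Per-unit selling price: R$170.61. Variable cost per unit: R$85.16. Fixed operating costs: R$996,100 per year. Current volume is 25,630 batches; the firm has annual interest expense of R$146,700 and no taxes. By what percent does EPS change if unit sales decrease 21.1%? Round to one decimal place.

-44.1%

Total contribution margin = 25,630 × R$85.45 = R$2,190,083.50.
EBIT = R$2,190,083.50 − R$996,100 = R$1,193,983.50.
Interest = R$146,700.00, so EBIT − I = R$1,047,283.50.
Degree of combined leverage = contribution ÷ (EBIT − I) = R$2,190,083.50 ÷ R$1,047,283.50 = 2.0912.
%ΔEPS = DCL × %ΔSales = 2.0912 × -21.1% = -44.1%.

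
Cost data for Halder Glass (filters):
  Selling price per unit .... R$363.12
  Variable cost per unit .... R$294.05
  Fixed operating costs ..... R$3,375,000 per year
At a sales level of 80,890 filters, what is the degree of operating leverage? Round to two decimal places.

2.53

Contribution at this volume is 80,890 × R$69.07 = R$5,587,072.30.
EBIT = R$5,587,072.30 − R$3,375,000 = R$2,212,072.30.
DOL = contribution ÷ EBIT = R$5,587,072.30 ÷ R$2,212,072.30 = 2.5257.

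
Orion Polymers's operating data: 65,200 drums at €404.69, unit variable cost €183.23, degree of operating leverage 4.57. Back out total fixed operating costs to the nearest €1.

€11,279,631

At 65,200 units, contribution = 65,200 × €221.46 = €14,439,192.00.
DOL = contribution / EBIT, so EBIT = €14,439,192.00 / 4.57 = €3,159,560.61.
Fixed costs = CM − EBIT = €14,439,192.00 − €3,159,560.61 = €11,279,631.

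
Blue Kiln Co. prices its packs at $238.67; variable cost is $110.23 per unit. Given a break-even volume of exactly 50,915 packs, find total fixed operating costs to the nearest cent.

Contribution margin per unit = $238.67 − $110.23 = $128.44.
Since BE = FC / CM, FC = 50,915 × $128.44 = $6,539,522.60.

$6,539,522.60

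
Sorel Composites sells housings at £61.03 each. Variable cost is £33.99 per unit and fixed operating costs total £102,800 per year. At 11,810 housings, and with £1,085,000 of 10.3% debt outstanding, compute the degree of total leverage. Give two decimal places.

Total contribution margin = 11,810 × £27.04 = £319,342.40.
Operating income = contribution − fixed costs = £319,342.40 − £102,800 = £216,542.40. Interest = £111,755.00, so EBIT − I = £104,787.40.
Degree of total leverage = total CM / (EBIT − interest) = £319,342.40 / £104,787.40 = 3.0475.

3.05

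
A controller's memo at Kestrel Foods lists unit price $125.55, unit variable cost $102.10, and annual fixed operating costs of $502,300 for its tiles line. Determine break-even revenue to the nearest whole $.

$2,689,286

Contribution margin per unit = $125.55 − $102.10 = $23.45, a CM ratio of $23.45 ÷ $125.55 = 0.1868.
Break-even sales = FC ÷ CM ratio = $502,300 × $125.55 / $23.45 = $2,689,286.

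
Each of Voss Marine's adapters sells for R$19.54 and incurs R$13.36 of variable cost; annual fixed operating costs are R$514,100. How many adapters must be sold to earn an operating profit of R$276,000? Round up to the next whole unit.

Contribution margin per unit = R$19.54 − R$13.36 = R$6.18.
Need Q such that Q × R$6.18 − R$514,100 = R$276,000, i.e. Q = R$790,100 / R$6.18 = 127,847.90 → 127,848.

127,848 adapters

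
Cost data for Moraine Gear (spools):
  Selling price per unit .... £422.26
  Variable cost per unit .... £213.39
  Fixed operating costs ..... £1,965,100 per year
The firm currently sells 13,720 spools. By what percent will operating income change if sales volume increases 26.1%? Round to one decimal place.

Total contribution margin = 13,720 × £208.87 = £2,865,696.40.
EBIT = £2,865,696.40 − £1,965,100 = £900,596.40.
So DOL = total CM / EBIT = £2,865,696.40 / £900,596.40 = 3.1820.
%ΔEBIT = DOL × %ΔSales = 3.1820 × +26.1% = +83.1%.

+83.1%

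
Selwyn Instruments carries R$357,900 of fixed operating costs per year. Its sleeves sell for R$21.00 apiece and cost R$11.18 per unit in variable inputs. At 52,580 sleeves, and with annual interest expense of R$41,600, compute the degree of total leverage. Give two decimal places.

Contribution at this volume is 52,580 × R$9.82 = R$516,335.60.
EBIT = R$516,335.60 − R$357,900 = R$158,435.60. Interest = R$41,600.00.
DOL = R$516,335.60 ÷ R$158,435.60 = 3.2590; DFL = R$158,435.60 ÷ R$116,835.60 = 1.3561.
Combined leverage = 3.2590 × 1.3561 = 4.4195.

4.42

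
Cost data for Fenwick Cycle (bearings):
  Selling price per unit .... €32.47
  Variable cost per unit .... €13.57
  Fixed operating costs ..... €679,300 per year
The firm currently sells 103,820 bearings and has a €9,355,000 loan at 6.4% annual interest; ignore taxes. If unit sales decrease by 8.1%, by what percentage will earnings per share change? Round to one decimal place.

Contribution at this volume is 103,820 × €18.90 = €1,962,198.00.
EBIT = €1,962,198.00 − €679,300 = €1,282,898.00.
Interest = €598,720.00, so EBIT − I = €684,178.00.
Degree of combined leverage = contribution ÷ (EBIT − I) = €1,962,198.00 ÷ €684,178.00 = 2.8680.
EPS therefore changes by 2.8680 × (-8.1%) = -23.2%.

-23.2%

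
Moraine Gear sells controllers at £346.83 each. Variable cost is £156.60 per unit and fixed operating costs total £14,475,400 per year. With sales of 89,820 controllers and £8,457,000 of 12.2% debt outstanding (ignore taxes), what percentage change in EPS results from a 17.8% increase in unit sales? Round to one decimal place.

+192.6%

Total contribution margin = 89,820 × £190.23 = £17,086,458.60.
EBIT = £17,086,458.60 − £14,475,400 = £2,611,058.60.
Interest = £1,031,754.00, so EBIT − I = £1,579,304.60.
Degree of combined leverage = contribution ÷ (EBIT − I) = £17,086,458.60 ÷ £1,579,304.60 = 10.8190.
EPS therefore changes by 10.8190 × (+17.8%) = +192.6%.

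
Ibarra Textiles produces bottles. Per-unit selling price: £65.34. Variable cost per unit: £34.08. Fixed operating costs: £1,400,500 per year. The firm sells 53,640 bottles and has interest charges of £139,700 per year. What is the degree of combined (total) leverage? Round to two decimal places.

Contribution at this volume is 53,640 × £31.26 = £1,676,786.40.
Operating income = contribution − fixed costs = £1,676,786.40 − £1,400,500 = £276,286.40. Interest = £139,700.00.
DOL = £1,676,786.40 ÷ £276,286.40 = 6.0690; DFL = £276,286.40 ÷ £136,586.40 = 2.0228.
Combined leverage = 6.0690 × 2.0228 = 12.2764.

12.28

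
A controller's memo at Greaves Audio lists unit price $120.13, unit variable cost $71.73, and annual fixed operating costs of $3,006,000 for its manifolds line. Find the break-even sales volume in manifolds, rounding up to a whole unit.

62,108 manifolds

Contribution margin per unit = $120.13 − $71.73 = $48.40.
Units to break even: $3,006,000 ÷ $48.40 = 62,107.44, rounded up to 62,108.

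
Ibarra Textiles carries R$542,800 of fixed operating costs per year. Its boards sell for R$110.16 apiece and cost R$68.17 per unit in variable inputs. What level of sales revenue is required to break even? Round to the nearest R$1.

R$1,424,026

Contribution margin per unit = R$110.16 − R$68.17 = R$41.99, a CM ratio of R$41.99 ÷ R$110.16 = 0.3812.
Break-even revenue = fixed costs × price ÷ CM = R$542,800 × R$110.16 ÷ R$41.99 = R$1,424,026.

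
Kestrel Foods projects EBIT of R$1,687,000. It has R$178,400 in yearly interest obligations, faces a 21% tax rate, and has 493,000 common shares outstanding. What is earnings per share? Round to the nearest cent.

R$2.42

Pre-tax income = R$1,687,000 − R$178,400.00 = R$1,508,600.00.
After tax at 21%: net income = R$1,508,600.00 × 0.79 = R$1,191,794.00.
Per share: R$1,191,794.00 / 493,000 shares = R$2.42.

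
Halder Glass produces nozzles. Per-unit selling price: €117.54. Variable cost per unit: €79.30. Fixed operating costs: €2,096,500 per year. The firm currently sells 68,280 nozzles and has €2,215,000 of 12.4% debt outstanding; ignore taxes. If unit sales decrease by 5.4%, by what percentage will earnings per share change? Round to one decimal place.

-58.8%

Contribution at this volume is 68,280 × €38.24 = €2,611,027.20.
EBIT = €2,611,027.20 − €2,096,500 = €514,527.20.
After interest of €274,660.00, pre-tax earnings = €239,867.20.
DCL = total CM / (EBIT − I) = €2,611,027.20 / €239,867.20 = 10.8853.
%ΔEPS = DCL × %ΔSales = 10.8853 × -5.4% = -58.8%.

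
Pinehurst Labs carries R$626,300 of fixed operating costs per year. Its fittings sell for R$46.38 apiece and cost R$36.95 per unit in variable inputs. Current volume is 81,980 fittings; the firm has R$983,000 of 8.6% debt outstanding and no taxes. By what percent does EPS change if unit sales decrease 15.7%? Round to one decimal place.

Contribution at this volume is 81,980 × R$9.43 = R$773,071.40.
Subtracting fixed costs: EBIT = R$773,071.40 − R$626,300 = R$146,771.40.
After interest of R$84,538.00, pre-tax earnings = R$62,233.40.
DCL = total CM / (EBIT − I) = R$773,071.40 / R$62,233.40 = 12.4221.
EPS therefore changes by 12.4221 × (-15.7%) = -195.0%.

-195.0%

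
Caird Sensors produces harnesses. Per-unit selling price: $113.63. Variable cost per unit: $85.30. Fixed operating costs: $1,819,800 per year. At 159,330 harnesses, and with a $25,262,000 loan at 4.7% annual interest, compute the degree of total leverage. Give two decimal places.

3.00

Contribution at this volume is 159,330 × $28.33 = $4,513,818.90.
Subtracting fixed costs: EBIT = $4,513,818.90 − $1,819,800 = $2,694,018.90. Interest = $1,187,314.00, so EBIT − I = $1,506,704.90.
DCL = contribution ÷ (EBIT − I) = $4,513,818.90 ÷ $1,506,704.90 = 2.9958.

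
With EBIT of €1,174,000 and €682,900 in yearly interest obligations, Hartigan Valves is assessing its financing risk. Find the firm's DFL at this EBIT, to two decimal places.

2.39

Interest = €682,900.00.
DFL = EBIT ÷ (EBIT − I) = €1,174,000 ÷ (€1,174,000 − €682,900.00) = €1,174,000 ÷ €491,100.00 = 2.3906.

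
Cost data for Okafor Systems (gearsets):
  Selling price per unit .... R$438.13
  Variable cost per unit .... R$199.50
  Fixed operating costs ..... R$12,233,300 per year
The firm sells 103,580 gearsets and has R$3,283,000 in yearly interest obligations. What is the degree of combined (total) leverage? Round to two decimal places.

2.69

Contribution at this volume is 103,580 × R$238.63 = R$24,717,295.40.
Subtracting fixed costs: EBIT = R$24,717,295.40 − R$12,233,300 = R$12,483,995.40. Interest = R$3,283,000.00.
DOL = R$24,717,295.40 ÷ R$12,483,995.40 = 1.9799; DFL = R$12,483,995.40 ÷ R$9,200,995.40 = 1.3568.
DCL = DOL × DFL = 1.9799 × 1.3568 = 2.6863.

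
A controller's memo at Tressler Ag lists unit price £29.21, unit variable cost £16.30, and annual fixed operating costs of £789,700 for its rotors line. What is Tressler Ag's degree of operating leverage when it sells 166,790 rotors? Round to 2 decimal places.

Total contribution margin = 166,790 × £12.91 = £2,153,258.90.
EBIT = £2,153,258.90 − £789,700 = £1,363,558.90.
Degree of operating leverage = £2,153,258.90 / £1,363,558.90 = 1.5791.

1.58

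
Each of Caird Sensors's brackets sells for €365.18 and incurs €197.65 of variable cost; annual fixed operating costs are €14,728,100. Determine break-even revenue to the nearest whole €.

€32,104,146

Contribution margin per unit = €365.18 − €197.65 = €167.53, a CM ratio of €167.53 ÷ €365.18 = 0.4588.
Break-even revenue = fixed costs × price ÷ CM = €14,728,100 × €365.18 ÷ €167.53 = €32,104,146.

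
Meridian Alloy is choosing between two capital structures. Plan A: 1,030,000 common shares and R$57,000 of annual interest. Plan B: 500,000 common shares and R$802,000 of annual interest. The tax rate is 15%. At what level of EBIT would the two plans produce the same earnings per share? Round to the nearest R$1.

R$1,504,830

Set EPS_A = EPS_B: (EBIT − R$57,000)(1 − 0.15) ÷ 1,030,000 = (EBIT − R$802,000)(1 − 0.15) ÷ 500,000.
The (1 − t) factor cancels: (EBIT − 57,000) × 500,000 = (EBIT − 802,000) × 1,030,000.
EBIT × (1,030,000 − 500,000) = 802,000 × 1,030,000 − 57,000 × 500,000 = 797,560,000,000, so EBIT = 797,560,000,000 ÷ 530,000 = 1,504,830.19.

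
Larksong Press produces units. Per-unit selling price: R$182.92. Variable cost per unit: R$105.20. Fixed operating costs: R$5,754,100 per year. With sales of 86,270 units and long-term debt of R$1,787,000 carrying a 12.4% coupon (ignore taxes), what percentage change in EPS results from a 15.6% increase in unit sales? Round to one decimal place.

+143.4%

At 86,270 units, contribution = 86,270 × R$77.72 = R$6,704,904.40.
Subtracting fixed costs: EBIT = R$6,704,904.40 − R$5,754,100 = R$950,804.40.
After interest of R$221,588.00, pre-tax earnings = R$729,216.40.
DCL = total CM / (EBIT − I) = R$6,704,904.40 / R$729,216.40 = 9.1947.
%ΔEPS = DCL × %ΔSales = 9.1947 × +15.6% = +143.4%.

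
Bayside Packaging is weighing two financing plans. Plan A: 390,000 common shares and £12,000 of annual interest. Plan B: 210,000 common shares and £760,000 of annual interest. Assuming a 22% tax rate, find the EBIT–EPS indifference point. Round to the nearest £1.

£1,632,667

Set EPS_A = EPS_B: (EBIT − £12,000)(1 − 0.22) ÷ 390,000 = (EBIT − £760,000)(1 − 0.22) ÷ 210,000.
Cancelling (1 − t) and cross-multiplying: 210,000·(EBIT − 12,000) = 390,000·(EBIT − 760,000).
EBIT × (390,000 − 210,000) = 760,000 × 390,000 − 12,000 × 210,000 = 293,880,000,000, so EBIT = 293,880,000,000 ÷ 180,000 = 1,632,666.67.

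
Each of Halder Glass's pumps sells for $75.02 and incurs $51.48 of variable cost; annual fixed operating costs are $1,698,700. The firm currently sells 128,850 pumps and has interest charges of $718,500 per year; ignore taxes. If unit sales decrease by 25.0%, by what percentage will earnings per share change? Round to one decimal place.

Total contribution margin = 128,850 × $23.54 = $3,033,129.00.
Operating income = contribution − fixed costs = $3,033,129.00 − $1,698,700 = $1,334,429.00.
Interest = $718,500.00, so EBIT − I = $615,929.00.
Degree of combined leverage = contribution ÷ (EBIT − I) = $3,033,129.00 ÷ $615,929.00 = 4.9245.
%ΔEPS = DCL × %ΔSales = 4.9245 × -25.0% = -123.1%.

-123.1%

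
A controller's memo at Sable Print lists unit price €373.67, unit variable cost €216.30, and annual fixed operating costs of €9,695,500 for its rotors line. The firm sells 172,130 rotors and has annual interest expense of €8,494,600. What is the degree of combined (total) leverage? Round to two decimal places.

Total contribution margin = 172,130 × €157.37 = €27,088,098.10.
Subtracting fixed costs: EBIT = €27,088,098.10 − €9,695,500 = €17,392,598.10. Interest = €8,494,600.00.
DOL = €27,088,098.10 ÷ €17,392,598.10 = 1.5574; DFL = €17,392,598.10 ÷ €8,897,998.10 = 1.9547.
DCL = DOL × DFL = 1.5574 × 1.9547 = 3.0442.

3.04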